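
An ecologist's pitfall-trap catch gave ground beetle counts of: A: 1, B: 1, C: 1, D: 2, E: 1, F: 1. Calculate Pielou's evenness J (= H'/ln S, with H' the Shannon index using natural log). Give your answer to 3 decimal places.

Total N = 1+1+1+2+1+1 = 7, so the proportions are 0.14286, 0.14286, 0.14286, 0.28571, 0.14286, 0.14286 (working shown to 5 dp, full precision carried).
H' = −Σ pᵢ ln pᵢ = −((-0.27799) + (-0.27799) + (-0.27799) + (-0.35793) + (-0.27799) + (-0.27799)) = 1.74787.
With S = 6 species, ln S = 1.79176, so J = 1.74787/1.79176 = 0.97550, i.e. 0.976 to 3 decimal places.

0.976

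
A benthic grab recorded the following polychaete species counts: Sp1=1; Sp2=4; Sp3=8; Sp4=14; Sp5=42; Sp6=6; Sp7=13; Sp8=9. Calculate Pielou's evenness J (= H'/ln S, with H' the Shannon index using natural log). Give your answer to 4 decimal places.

Total N = 1+4+8+14+42+6+13+9 = 97, so the proportions are 0.010309, 0.041237, 0.082474, 0.14433, 0.43299, 0.061856, 0.134021, 0.092784 (working shown to 6 dp, full precision carried).
H' = −Σ pᵢ ln pᵢ = −((-0.047162) + (-0.131481) + (-0.205795) + (-0.279373) + (-0.362430) + (-0.172141) + (-0.269349) + (-0.220592)) = 1.688324.
With S = 8 species, ln S = 2.079442, so J = 1.688324/2.079442 = 0.811912, i.e. 0.8119 to 4 decimal places.

0.8119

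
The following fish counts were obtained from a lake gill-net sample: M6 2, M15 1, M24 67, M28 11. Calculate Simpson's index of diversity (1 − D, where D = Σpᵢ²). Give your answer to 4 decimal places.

Total N = 2+1+67+11 = 81, so the proportions are 0.024691, 0.012346, 0.82716, 0.135802 (working shown to 6 dp, full precision carried).
D = 0.024691² + 0.012346² + 0.82716² + 0.135802² = 0.000610 + 0.000152 + 0.684194 + 0.018442 = 0.703399.
So 1 − D = 0.296601, i.e. 0.2966 to 4 decimal places.

0.2966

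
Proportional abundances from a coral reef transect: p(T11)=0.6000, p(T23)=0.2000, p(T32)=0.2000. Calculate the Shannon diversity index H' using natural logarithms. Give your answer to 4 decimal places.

Each pᵢ ln pᵢ term (working shown to 6 dp, full precision carried): 0.6×(-0.510826)=-0.306495, 0.2×(-1.609438)=-0.321888, 0.2×(-1.609438)=-0.321888.
Sum = -0.950271, so H' = 0.9503.

0.9503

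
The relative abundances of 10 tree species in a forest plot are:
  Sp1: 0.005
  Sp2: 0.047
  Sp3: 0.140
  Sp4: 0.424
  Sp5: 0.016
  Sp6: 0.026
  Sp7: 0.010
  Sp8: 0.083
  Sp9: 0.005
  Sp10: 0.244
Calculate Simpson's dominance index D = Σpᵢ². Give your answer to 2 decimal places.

0.27

D = 0.005² + 0.047² + 0.14² + 0.424² + 0.016² + 0.026² + 0.01² + 0.083² + 0.005² + 0.244² = 0.0000 + 0.0022 + 0.0196 + 0.1798 + 0.0003 + 0.0007 + 0.0001 + 0.0069 + 0.0000 + 0.0595 = 0.2691 (working shown to 4 dp, full precision carried).
To 2 decimal places, D = 0.27.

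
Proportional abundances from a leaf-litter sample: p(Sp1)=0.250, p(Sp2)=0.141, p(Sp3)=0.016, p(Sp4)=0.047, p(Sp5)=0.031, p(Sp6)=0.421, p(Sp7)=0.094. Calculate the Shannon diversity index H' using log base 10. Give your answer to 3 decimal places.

0.663

Each pᵢ log₁₀ pᵢ term (working shown to 5 dp, full precision carried): 0.25×(-0.60206)=-0.15051, 0.141×(-0.85078)=-0.11996, 0.016×(-1.79588)=-0.02873, 0.047×(-1.32790)=-0.06241, 0.031×(-1.50864)=-0.04677, 0.421×(-0.37572)=-0.15818, 0.094×(-1.02687)=-0.09653.
Sum = -0.66309, so H' = 0.663.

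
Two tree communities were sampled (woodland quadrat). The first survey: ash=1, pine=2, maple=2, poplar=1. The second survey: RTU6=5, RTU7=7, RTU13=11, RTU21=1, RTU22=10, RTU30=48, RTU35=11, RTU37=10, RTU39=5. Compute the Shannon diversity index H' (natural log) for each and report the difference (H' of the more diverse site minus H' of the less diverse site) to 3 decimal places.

The first survey: N=6, proportions 0.16667, 0.33333, 0.33333, 0.16667, giving H' = 1.32966 (working shown to 5 dp, full precision carried).
The second survey: N=108, proportions 0.0463, 0.06481, 0.10185, 0.00926, 0.09259, 0.44444, 0.10185, 0.09259, 0.0463, giving H' = 1.77159.
Difference = |1.32966 − 1.77159| = 0.44193, i.e. 0.442 to 3 decimal places.

0.442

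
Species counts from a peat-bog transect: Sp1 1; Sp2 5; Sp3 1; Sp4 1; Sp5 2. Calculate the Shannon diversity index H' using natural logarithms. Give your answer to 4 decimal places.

Total N = 1+5+1+1+2 = 10, so the proportions are 0.1, 0.5, 0.1, 0.1, 0.2 (working shown to 6 dp, full precision carried).
Each pᵢ ln pᵢ term: 0.1×(-2.302585)=-0.230259, 0.5×(-0.693147)=-0.346574, 0.1×(-2.302585)=-0.230259, 0.1×(-2.302585)=-0.230259, 0.2×(-1.609438)=-0.321888.
Sum = -1.359237, so H' = 1.3592.

1.3592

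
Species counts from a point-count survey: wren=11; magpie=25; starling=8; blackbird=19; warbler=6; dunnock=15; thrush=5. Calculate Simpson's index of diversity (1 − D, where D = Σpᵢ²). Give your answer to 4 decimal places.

Total N = 11+25+8+19+6+15+5 = 89, so the proportions are 0.123596, 0.280899, 0.089888, 0.213483, 0.067416, 0.168539, 0.05618 (working shown to 6 dp, full precision carried).
D = 0.123596² + 0.280899² + 0.089888² + 0.213483² + 0.067416² + 0.168539² + 0.05618² = 0.015276 + 0.078904 + 0.008080 + 0.045575 + 0.004545 + 0.028406 + 0.003156 = 0.183941.
So 1 − D = 0.816059, i.e. 0.8161 to 4 decimal places.

0.8161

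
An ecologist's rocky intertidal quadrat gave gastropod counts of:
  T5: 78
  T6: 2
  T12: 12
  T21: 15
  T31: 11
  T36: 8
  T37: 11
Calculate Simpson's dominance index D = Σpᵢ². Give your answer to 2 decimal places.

Total N = 78+2+12+15+11+8+11 = 137, so the proportions are 0.5693, 0.0146, 0.0876, 0.1095, 0.0803, 0.0584, 0.0803 (working shown to 4 dp, full precision carried).
D = 0.5693² + 0.0146² + 0.0876² + 0.1095² + 0.0803² + 0.0584² + 0.0803² = 0.3242 + 0.0002 + 0.0077 + 0.0120 + 0.0064 + 0.0034 + 0.0064 = 0.3603.
To 2 decimal places, D = 0.36.

0.36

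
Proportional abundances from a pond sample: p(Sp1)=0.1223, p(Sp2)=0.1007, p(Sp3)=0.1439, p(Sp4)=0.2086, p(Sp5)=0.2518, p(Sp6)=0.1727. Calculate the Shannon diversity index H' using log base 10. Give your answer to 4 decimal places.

Each pᵢ log₁₀ pᵢ term (working shown to 6 dp, full precision carried): 0.1223×(-0.912574)=-0.111608, 0.1007×(-0.996971)=-0.100395, 0.1439×(-0.841939)=-0.121155, 0.2086×(-0.680686)=-0.141991, 0.2518×(-0.598944)=-0.150814, 0.1727×(-0.762708)=-0.131720.
Sum = -0.757683, so H' = 0.7577.

0.7577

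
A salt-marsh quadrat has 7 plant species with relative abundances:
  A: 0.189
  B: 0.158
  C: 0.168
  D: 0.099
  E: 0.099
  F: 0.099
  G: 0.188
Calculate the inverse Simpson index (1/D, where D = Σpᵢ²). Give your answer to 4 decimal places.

6.5080

D = 0.189² + 0.158² + 0.168² + 0.099² + 0.099² + 0.099² + 0.188² = 0.03572100 + 0.02496400 + 0.02822400 + 0.00980100 + 0.00980100 + 0.00980100 + 0.03534400 = 0.15365600 (working shown to 8 dp, full precision carried).
So 1/D = 6.508044, i.e. 6.5080 to 4 decimal places.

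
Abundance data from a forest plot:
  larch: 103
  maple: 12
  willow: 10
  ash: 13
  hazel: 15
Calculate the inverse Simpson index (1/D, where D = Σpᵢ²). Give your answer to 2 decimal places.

Total N = 103+12+10+13+15 = 153, so the proportions are 0.6732, 0.07843, 0.06536, 0.08497, 0.09804 (working shown to 5 dp, full precision carried).
D = 0.6732² + 0.07843² + 0.06536² + 0.08497² + 0.09804² = 0.45320 + 0.00615 + 0.00427 + 0.00722 + 0.00961 = 0.48046.
So 1/D = 2.0814, i.e. 2.08 to 2 decimal places.

2.08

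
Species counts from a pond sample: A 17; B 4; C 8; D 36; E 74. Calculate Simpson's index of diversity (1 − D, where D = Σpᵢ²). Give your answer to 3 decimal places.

0.630

Total N = 17+4+8+36+74 = 139, so the proportions are 0.1223, 0.02878, 0.05755, 0.25899, 0.53237 (working shown to 5 dp, full precision carried).
D = 0.1223² + 0.02878² + 0.05755² + 0.25899² + 0.53237² = 0.01496 + 0.00083 + 0.00331 + 0.06708 + 0.28342 = 0.36960.
So 1 − D = 0.63040, i.e. 0.630 to 3 decimal places.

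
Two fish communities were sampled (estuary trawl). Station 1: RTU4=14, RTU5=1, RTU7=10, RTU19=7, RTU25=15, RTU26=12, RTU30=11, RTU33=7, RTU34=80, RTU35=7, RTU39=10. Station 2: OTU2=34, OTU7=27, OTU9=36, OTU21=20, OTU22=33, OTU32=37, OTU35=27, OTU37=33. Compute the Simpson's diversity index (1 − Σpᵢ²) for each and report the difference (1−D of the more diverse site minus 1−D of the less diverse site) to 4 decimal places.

Station 1: N=174, proportions 0.08046, 0.005747, 0.057471, 0.04023, 0.086207, 0.068966, 0.063218, 0.04023, 0.45977, 0.04023, 0.057471, giving 1−D = 0.754459 (working shown to 6 dp, full precision carried).
Station 2: N=247, proportions 0.137652, 0.109312, 0.145749, 0.080972, 0.133603, 0.149798, 0.109312, 0.133603, giving 1−D = 0.871216.
Difference = |0.754459 − 0.871216| = 0.116757, i.e. 0.1168 to 4 decimal places.

0.1168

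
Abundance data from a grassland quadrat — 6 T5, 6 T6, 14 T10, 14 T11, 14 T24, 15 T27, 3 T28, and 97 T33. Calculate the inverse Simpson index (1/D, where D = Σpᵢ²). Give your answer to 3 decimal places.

2.772

Total N = 6+6+14+14+14+15+3+97 = 169, so the proportions are 0.035503, 0.035503, 0.08284, 0.08284, 0.08284, 0.088757, 0.017751, 0.573964 (working shown to 6 dp, full precision carried).
D = 0.035503² + 0.035503² + 0.08284² + 0.08284² + 0.08284² + 0.088757² + 0.017751² + 0.573964² = 0.001260 + 0.001260 + 0.006863 + 0.006863 + 0.006863 + 0.007878 + 0.000315 + 0.329435 = 0.360737.
So 1/D = 2.77211, i.e. 2.772 to 3 decimal places.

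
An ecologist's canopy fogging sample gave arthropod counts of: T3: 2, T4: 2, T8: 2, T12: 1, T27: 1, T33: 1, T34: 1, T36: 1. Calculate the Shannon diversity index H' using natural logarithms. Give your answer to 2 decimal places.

2.02

Total N = 2+2+2+1+1+1+1+1 = 11, so the proportions are 0.1818, 0.1818, 0.1818, 0.0909, 0.0909, 0.0909, 0.0909, 0.0909 (working shown to 4 dp, full precision carried).
Each pᵢ ln pᵢ term: 0.1818×(-1.7047)=-0.3100, 0.1818×(-1.7047)=-0.3100, 0.1818×(-1.7047)=-0.3100, 0.0909×(-2.3979)=-0.2180, 0.0909×(-2.3979)=-0.2180, 0.0909×(-2.3979)=-0.2180, 0.0909×(-2.3979)=-0.2180, 0.0909×(-2.3979)=-0.2180.
Sum = -2.0198, so H' = 2.02.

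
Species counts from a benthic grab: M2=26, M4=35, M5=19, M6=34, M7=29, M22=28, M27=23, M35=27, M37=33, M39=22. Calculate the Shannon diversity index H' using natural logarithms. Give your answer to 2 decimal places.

Total N = 26+35+19+34+29+28+23+27+33+22 = 276, so the proportions are 0.0942, 0.1268, 0.0688, 0.1232, 0.1051, 0.1014, 0.0833, 0.0978, 0.1196, 0.0797 (working shown to 4 dp, full precision carried).
Each pᵢ ln pᵢ term: 0.0942×(-2.3623)=-0.2225, 0.1268×(-2.0651)=-0.2619, 0.0688×(-2.6760)=-0.1842, 0.1232×(-2.0940)=-0.2580, 0.1051×(-2.2531)=-0.2367, 0.1014×(-2.2882)=-0.2321, 0.0833×(-2.4849)=-0.2071, 0.0978×(-2.3246)=-0.2274, 0.1196×(-2.1239)=-0.2539, 0.0797×(-2.5294)=-0.2016.
Sum = -2.2855, so H' = 2.29.

2.29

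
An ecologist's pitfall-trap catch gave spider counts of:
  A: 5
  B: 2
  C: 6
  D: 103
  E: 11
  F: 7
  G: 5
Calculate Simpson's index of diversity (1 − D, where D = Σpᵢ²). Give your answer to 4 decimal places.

0.4375

Total N = 5+2+6+103+11+7+5 = 139, so the proportions are 0.035971, 0.014388, 0.043165, 0.741007, 0.079137, 0.05036, 0.035971 (working shown to 6 dp, full precision carried).
D = 0.035971² + 0.014388² + 0.043165² + 0.741007² + 0.079137² + 0.05036² + 0.035971² = 0.001294 + 0.000207 + 0.001863 + 0.549092 + 0.006263 + 0.002536 + 0.001294 = 0.562549.
So 1 − D = 0.437451, i.e. 0.4375 to 4 decimal places.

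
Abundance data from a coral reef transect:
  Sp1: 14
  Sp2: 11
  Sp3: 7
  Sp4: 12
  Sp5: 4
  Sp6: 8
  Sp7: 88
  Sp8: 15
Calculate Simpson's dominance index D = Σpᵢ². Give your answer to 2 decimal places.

0.34

Total N = 14+11+7+12+4+8+88+15 = 159, so the proportions are 0.0881, 0.0692, 0.044, 0.0755, 0.0252, 0.0503, 0.5535, 0.0943 (working shown to 4 dp, full precision carried).
D = 0.0881² + 0.0692² + 0.044² + 0.0755² + 0.0252² + 0.0503² + 0.5535² + 0.0943² = 0.0078 + 0.0048 + 0.0019 + 0.0057 + 0.0006 + 0.0025 + 0.3063 + 0.0089 = 0.3386.
To 2 decimal places, D = 0.34.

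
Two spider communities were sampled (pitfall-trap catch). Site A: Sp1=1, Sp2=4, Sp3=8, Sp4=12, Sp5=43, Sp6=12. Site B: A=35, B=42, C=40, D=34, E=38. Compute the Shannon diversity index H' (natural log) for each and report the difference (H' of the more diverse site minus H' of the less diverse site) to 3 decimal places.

Site A: N=80, proportions 0.0125, 0.05, 0.1, 0.15, 0.5375, 0.15, giving H' = 1.33765 (working shown to 5 dp, full precision carried).
Site B: N=189, proportions 0.18519, 0.22222, 0.21164, 0.17989, 0.20106, giving H' = 1.60630.
Difference = |1.33765 − 1.60630| = 0.26865, i.e. 0.269 to 3 decimal places.

0.269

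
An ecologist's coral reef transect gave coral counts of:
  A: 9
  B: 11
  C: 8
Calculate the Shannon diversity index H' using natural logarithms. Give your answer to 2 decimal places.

1.09

Total N = 9+11+8 = 28, so the proportions are 0.3214, 0.3929, 0.2857 (working shown to 4 dp, full precision carried).
Each pᵢ ln pᵢ term: 0.3214×(-1.1350)=-0.3648, 0.3929×(-0.9343)=-0.3671, 0.2857×(-1.2528)=-0.3579.
Sum = -1.0898, so H' = 1.09.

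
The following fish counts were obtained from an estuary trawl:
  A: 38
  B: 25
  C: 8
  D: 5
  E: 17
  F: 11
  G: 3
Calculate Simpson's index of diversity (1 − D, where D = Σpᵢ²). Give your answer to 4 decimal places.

Total N = 38+25+8+5+17+11+3 = 107, so the proportions are 0.35514, 0.233645, 0.074766, 0.046729, 0.158879, 0.102804, 0.028037 (working shown to 6 dp, full precision carried).
D = 0.35514² + 0.233645² + 0.074766² + 0.046729² + 0.158879² + 0.102804² + 0.028037² = 0.126125 + 0.054590 + 0.005590 + 0.002184 + 0.025242 + 0.010569 + 0.000786 = 0.225085.
So 1 − D = 0.774915, i.e. 0.7749 to 4 decimal places.

0.7749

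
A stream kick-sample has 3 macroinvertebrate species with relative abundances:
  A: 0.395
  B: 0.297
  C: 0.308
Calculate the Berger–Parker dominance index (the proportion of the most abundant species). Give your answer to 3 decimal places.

0.395

The largest proportion is 0.395, i.e. d = 0.395 to 3 decimal places.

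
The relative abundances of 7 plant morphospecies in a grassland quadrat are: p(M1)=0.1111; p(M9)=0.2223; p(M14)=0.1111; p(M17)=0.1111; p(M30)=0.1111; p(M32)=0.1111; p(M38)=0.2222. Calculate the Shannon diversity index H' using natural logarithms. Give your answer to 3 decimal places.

1.889

Each pᵢ ln pᵢ term (working shown to 5 dp, full precision carried): 0.1111×(-2.19732)=-0.24412, 0.2223×(-1.50373)=-0.33428, 0.1111×(-2.19732)=-0.24412, 0.1111×(-2.19732)=-0.24412, 0.1111×(-2.19732)=-0.24412, 0.1111×(-2.19732)=-0.24412, 0.2222×(-1.50418)=-0.33423.
Sum = -1.88912, so H' = 1.889.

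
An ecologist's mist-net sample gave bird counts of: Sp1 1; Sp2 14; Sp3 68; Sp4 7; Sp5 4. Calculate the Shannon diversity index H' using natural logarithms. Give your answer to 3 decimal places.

0.894

Total N = 1+14+68+7+4 = 94, so the proportions are 0.01064, 0.14894, 0.7234, 0.07447, 0.04255 (working shown to 5 dp, full precision carried).
Each pᵢ ln pᵢ term: 0.01064×(-4.54329)=-0.04833, 0.14894×(-1.90424)=-0.28361, 0.7234×(-0.32379)=-0.23423, 0.07447×(-2.59738)=-0.19342, 0.04255×(-3.15700)=-0.13434.
Sum = -0.89393, so H' = 0.894.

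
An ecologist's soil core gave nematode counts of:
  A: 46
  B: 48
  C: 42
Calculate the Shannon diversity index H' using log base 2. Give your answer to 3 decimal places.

1.583

Total N = 46+48+42 = 136, so the proportions are 0.33824, 0.35294, 0.30882 (working shown to 5 dp, full precision carried).
Each pᵢ log₂ pᵢ term: 0.33824×(-1.56390)=-0.52897, 0.35294×(-1.50250)=-0.53029, 0.30882×(-1.69515)=-0.52350.
Sum = -1.58276, so H' = 1.583.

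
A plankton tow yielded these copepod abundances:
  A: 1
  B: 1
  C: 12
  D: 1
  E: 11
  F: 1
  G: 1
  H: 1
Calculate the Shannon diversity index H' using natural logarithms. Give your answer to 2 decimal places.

1.43

Total N = 1+1+12+1+11+1+1+1 = 29, so the proportions are 0.0345, 0.0345, 0.4138, 0.0345, 0.3793, 0.0345, 0.0345, 0.0345 (working shown to 4 dp, full precision carried).
Each pᵢ ln pᵢ term: 0.0345×(-3.3673)=-0.1161, 0.0345×(-3.3673)=-0.1161, 0.4138×(-0.8824)=-0.3651, 0.0345×(-3.3673)=-0.1161, 0.3793×(-0.9694)=-0.3677, 0.0345×(-3.3673)=-0.1161, 0.0345×(-3.3673)=-0.1161, 0.0345×(-3.3673)=-0.1161.
Sum = -1.4295, so H' = 1.43.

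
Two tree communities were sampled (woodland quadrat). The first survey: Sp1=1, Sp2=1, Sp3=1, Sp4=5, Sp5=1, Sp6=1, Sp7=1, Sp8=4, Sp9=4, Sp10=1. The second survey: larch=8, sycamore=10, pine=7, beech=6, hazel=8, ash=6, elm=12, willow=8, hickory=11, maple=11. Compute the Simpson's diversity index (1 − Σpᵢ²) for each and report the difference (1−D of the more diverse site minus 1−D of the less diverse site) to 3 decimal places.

0.054

The first survey: N=20, proportions 0.05, 0.05, 0.05, 0.25, 0.05, 0.05, 0.05, 0.2, 0.2, 0.05, giving 1−D = 0.84000 (working shown to 5 dp, full precision carried).
The second survey: N=87, proportions 0.09195, 0.11494, 0.08046, 0.06897, 0.09195, 0.06897, 0.13793, 0.09195, 0.12644, 0.12644, giving 1−D = 0.89444.
Difference = |0.84000 − 0.89444| = 0.05444, i.e. 0.054 to 3 decimal places.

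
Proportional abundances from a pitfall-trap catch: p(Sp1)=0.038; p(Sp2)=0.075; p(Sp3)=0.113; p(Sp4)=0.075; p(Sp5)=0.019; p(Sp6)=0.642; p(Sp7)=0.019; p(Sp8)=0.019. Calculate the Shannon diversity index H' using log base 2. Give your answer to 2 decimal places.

Each pᵢ log₂ pᵢ term (working shown to 4 dp, full precision carried): 0.038×(-4.7179)=-0.1793, 0.075×(-3.7370)=-0.2803, 0.113×(-3.1456)=-0.3555, 0.075×(-3.7370)=-0.2803, 0.019×(-5.7179)=-0.1086, 0.642×(-0.6394)=-0.4105, 0.019×(-5.7179)=-0.1086, 0.019×(-5.7179)=-0.1086.
Sum = -1.8317, so H' = 1.83.

1.83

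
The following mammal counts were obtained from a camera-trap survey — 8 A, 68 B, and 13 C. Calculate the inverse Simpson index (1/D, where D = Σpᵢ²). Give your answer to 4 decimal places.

1.6308

Total N = 8+68+13 = 89, so the proportions are 0.0898876, 0.7640449, 0.1460674 (working shown to 7 dp, full precision carried).
D = 0.0898876² + 0.7640449² + 0.1460674² = 0.0080798 + 0.5837647 + 0.0213357 = 0.6131802.
So 1/D = 1.630842, i.e. 1.6308 to 4 decimal places.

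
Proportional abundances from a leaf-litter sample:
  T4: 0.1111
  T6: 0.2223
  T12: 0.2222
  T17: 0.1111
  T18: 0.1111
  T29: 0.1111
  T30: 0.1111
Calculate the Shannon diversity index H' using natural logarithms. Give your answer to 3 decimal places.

Each pᵢ ln pᵢ term (working shown to 5 dp, full precision carried): 0.1111×(-2.19732)=-0.24412, 0.2223×(-1.50373)=-0.33428, 0.2222×(-1.50418)=-0.33423, 0.1111×(-2.19732)=-0.24412, 0.1111×(-2.19732)=-0.24412, 0.1111×(-2.19732)=-0.24412, 0.1111×(-2.19732)=-0.24412.
Sum = -1.88912, so H' = 1.889.

1.889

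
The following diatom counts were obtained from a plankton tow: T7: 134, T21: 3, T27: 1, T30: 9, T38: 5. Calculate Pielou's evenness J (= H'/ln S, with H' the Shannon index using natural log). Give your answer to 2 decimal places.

0.31

Total N = 134+3+1+9+5 = 152, so the proportions are 0.8816, 0.0197, 0.0066, 0.0592, 0.0329 (working shown to 4 dp, full precision carried).
H' = −Σ pᵢ ln pᵢ = −((-0.1111) + (-0.0775) + (-0.0331) + (-0.1674) + (-0.1123)) = 0.5013.
With S = 5 species, ln S = 1.6094, so J = 0.5013/1.6094 = 0.3115, i.e. 0.31 to 2 decimal places.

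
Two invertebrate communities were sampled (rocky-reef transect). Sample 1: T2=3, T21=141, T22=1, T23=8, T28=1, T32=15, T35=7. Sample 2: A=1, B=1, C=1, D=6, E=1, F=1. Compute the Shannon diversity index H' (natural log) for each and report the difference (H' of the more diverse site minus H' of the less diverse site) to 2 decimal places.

Sample 1: N=176, proportions 0.017, 0.8011, 0.0057, 0.0455, 0.0057, 0.0852, 0.0398, giving H' = 0.7844 (working shown to 4 dp, full precision carried).
Sample 2: N=11, proportions 0.0909, 0.0909, 0.0909, 0.5455, 0.0909, 0.0909, giving H' = 1.4206.
Difference = |0.7844 − 1.4206| = 0.6362, i.e. 0.64 to 2 decimal places.

0.64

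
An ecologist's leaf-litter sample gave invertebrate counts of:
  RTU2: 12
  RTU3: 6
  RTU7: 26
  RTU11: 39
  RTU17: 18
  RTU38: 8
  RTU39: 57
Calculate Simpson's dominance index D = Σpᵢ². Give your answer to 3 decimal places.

Total N = 12+6+26+39+18+8+57 = 166, so the proportions are 0.07229, 0.03614, 0.15663, 0.23494, 0.10843, 0.04819, 0.34337 (working shown to 5 dp, full precision carried).
D = 0.07229² + 0.03614² + 0.15663² + 0.23494² + 0.10843² + 0.04819² + 0.34337² = 0.00523 + 0.00131 + 0.02453 + 0.05520 + 0.01176 + 0.00232 + 0.11791 = 0.21825.
To 3 decimal places, D = 0.218.

0.218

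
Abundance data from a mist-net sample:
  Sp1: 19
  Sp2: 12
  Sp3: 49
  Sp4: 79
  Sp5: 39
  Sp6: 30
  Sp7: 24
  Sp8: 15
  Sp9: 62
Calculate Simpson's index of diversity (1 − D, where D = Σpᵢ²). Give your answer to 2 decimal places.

0.85

Total N = 19+12+49+79+39+30+24+15+62 = 329, so the proportions are 0.0578, 0.0365, 0.1489, 0.2401, 0.1185, 0.0912, 0.0729, 0.0456, 0.1884 (working shown to 4 dp, full precision carried).
D = 0.0578² + 0.0365² + 0.1489² + 0.2401² + 0.1185² + 0.0912² + 0.0729² + 0.0456² + 0.1884² = 0.0033 + 0.0013 + 0.0222 + 0.0577 + 0.0141 + 0.0083 + 0.0053 + 0.0021 + 0.0355 = 0.1498.
So 1 − D = 0.8502, i.e. 0.85 to 2 decimal places.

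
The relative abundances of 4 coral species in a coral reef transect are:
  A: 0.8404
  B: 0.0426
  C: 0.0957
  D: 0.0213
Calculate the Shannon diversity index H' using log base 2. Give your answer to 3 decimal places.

0.847

Each pᵢ log₂ pᵢ term (working shown to 5 dp, full precision carried): 0.8404×(-0.25085)=-0.21082, 0.0426×(-4.55300)=-0.19396, 0.0957×(-3.38534)=-0.32398, 0.0213×(-5.55300)=-0.11828.
Sum = -0.84703, so H' = 0.847.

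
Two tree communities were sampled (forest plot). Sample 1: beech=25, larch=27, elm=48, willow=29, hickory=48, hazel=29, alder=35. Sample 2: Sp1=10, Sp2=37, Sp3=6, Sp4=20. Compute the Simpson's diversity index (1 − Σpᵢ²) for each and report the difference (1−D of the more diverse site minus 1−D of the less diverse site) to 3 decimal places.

Sample 1: N=241, proportions 0.10373, 0.11203, 0.19917, 0.12033, 0.19917, 0.12033, 0.14523, giving 1−D = 0.84730 (working shown to 5 dp, full precision carried).
Sample 2: N=73, proportions 0.13699, 0.50685, 0.08219, 0.27397, giving 1−D = 0.64252.
Difference = |0.84730 − 0.64252| = 0.20478, i.e. 0.205 to 3 decimal places.

0.205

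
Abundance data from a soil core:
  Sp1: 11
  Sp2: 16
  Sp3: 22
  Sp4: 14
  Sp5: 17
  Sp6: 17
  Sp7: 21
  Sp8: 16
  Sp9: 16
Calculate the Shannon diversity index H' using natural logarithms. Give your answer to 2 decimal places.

2.18

Total N = 11+16+22+14+17+17+21+16+16 = 150, so the proportions are 0.0733, 0.1067, 0.1467, 0.0933, 0.1133, 0.1133, 0.14, 0.1067, 0.1067 (working shown to 4 dp, full precision carried).
Each pᵢ ln pᵢ term: 0.0733×(-2.6127)=-0.1916, 0.1067×(-2.2380)=-0.2387, 0.1467×(-1.9196)=-0.2815, 0.0933×(-2.3716)=-0.2213, 0.1133×(-2.1774)=-0.2468, 0.1133×(-2.1774)=-0.2468, 0.14×(-1.9661)=-0.2753, 0.1067×(-2.2380)=-0.2387, 0.1067×(-2.2380)=-0.2387.
Sum = -2.1795, so H' = 2.18.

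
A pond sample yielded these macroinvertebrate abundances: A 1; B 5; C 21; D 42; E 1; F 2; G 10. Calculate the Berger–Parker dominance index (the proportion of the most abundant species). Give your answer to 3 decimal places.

0.512

Total N = 1+5+21+42+1+2+10 = 82, so the proportions are 0.0122, 0.06098, 0.2561, 0.5122, 0.0122, 0.02439, 0.12195 (working shown to 5 dp, full precision carried).
The largest proportion is 0.5122, i.e. d = 0.512 to 3 decimal places.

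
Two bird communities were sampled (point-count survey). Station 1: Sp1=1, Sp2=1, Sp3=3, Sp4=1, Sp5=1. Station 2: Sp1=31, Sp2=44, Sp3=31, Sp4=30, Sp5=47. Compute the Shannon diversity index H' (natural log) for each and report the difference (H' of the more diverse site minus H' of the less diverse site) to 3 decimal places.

0.115

Station 1: N=7, proportions 0.14286, 0.14286, 0.42857, 0.14286, 0.14286, giving H' = 1.47508 (working shown to 5 dp, full precision carried).
Station 2: N=183, proportions 0.1694, 0.24044, 0.1694, 0.16393, 0.25683, giving H' = 1.58979.
Difference = |1.47508 − 1.58979| = 0.11471, i.e. 0.115 to 3 decimal places.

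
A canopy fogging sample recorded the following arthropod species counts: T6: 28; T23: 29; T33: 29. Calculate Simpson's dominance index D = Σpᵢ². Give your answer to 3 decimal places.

Total N = 28+29+29 = 86, so the proportions are 0.32558, 0.33721, 0.33721 (working shown to 5 dp, full precision carried).
D = 0.32558² + 0.33721² + 0.33721² = 0.10600 + 0.11371 + 0.11371 = 0.33342.
To 3 decimal places, D = 0.333.

0.333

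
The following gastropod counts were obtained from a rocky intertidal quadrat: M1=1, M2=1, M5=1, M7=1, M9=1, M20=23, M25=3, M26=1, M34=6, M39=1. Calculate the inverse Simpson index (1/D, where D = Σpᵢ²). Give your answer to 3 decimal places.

Total N = 1+1+1+1+1+23+3+1+6+1 = 39, so the proportions are 0.025641, 0.025641, 0.025641, 0.025641, 0.025641, 0.589744, 0.076923, 0.025641, 0.153846, 0.025641 (working shown to 6 dp, full precision carried).
D = 0.025641² + 0.025641² + 0.025641² + 0.025641² + 0.025641² + 0.589744² + 0.076923² + 0.025641² + 0.153846² + 0.025641² = 0.000657 + 0.000657 + 0.000657 + 0.000657 + 0.000657 + 0.347798 + 0.005917 + 0.000657 + 0.023669 + 0.000657 = 0.381986.
So 1/D = 2.61790, i.e. 2.618 to 3 decimal places.

2.618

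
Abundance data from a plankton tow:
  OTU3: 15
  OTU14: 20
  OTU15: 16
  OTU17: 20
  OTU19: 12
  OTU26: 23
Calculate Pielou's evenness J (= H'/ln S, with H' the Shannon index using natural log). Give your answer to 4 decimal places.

0.9876

Total N = 15+20+16+20+12+23 = 106, so the proportions are 0.141509, 0.188679, 0.150943, 0.188679, 0.113208, 0.216981 (working shown to 6 dp, full precision carried).
H' = −Σ pᵢ ln pᵢ = −((-0.276706) + (-0.314662) + (-0.285411) + (-0.314662) + (-0.246626) + (-0.331535)) = 1.769602.
With S = 6 species, ln S = 1.791759, so J = 1.769602/1.791759 = 0.987634, i.e. 0.9876 to 4 decimal places.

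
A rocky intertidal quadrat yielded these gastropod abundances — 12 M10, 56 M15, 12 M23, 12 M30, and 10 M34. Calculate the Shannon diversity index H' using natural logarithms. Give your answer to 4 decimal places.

1.3122

Total N = 12+56+12+12+10 = 102, so the proportions are 0.117647, 0.54902, 0.117647, 0.117647, 0.098039 (working shown to 6 dp, full precision carried).
Each pᵢ ln pᵢ term: 0.117647×(-2.140066)=-0.251772, 0.54902×(-0.599621)=-0.329204, 0.117647×(-2.140066)=-0.251772, 0.117647×(-2.140066)=-0.251772, 0.098039×(-2.322388)=-0.227685.
Sum = -1.312206, so H' = 1.3122.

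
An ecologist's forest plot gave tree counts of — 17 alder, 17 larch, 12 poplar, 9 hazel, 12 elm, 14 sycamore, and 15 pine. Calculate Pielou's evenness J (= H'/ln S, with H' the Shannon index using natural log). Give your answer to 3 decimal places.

0.990

Total N = 17+17+12+9+12+14+15 = 96, so the proportions are 0.17708, 0.17708, 0.125, 0.09375, 0.125, 0.14583, 0.15625 (working shown to 5 dp, full precision carried).
H' = −Σ pᵢ ln pᵢ = −((-0.30656) + (-0.30656) + (-0.25993) + (-0.22192) + (-0.25993) + (-0.28077) + (-0.29005)) = 1.92571.
With S = 7 species, ln S = 1.94591, so J = 1.92571/1.94591 = 0.98962, i.e. 0.990 to 3 decimal places.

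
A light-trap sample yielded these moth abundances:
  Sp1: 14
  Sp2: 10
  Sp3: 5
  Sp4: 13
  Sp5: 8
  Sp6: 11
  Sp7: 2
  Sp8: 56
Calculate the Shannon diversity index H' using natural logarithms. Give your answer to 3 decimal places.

1.660

Total N = 14+10+5+13+8+11+2+56 = 119, so the proportions are 0.11765, 0.08403, 0.04202, 0.10924, 0.06723, 0.09244, 0.01681, 0.47059 (working shown to 5 dp, full precision carried).
Each pᵢ ln pᵢ term: 0.11765×(-2.14007)=-0.25177, 0.08403×(-2.47654)=-0.20811, 0.04202×(-3.16969)=-0.13318, 0.10924×(-2.21417)=-0.24188, 0.06723×(-2.69968)=-0.18149, 0.09244×(-2.38123)=-0.22011, 0.01681×(-4.08598)=-0.06867, 0.47059×(-0.75377)=-0.35472.
Sum = -1.65994, so H' = 1.660.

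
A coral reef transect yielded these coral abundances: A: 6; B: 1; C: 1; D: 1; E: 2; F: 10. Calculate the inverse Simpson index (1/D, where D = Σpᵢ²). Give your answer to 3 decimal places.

3.084

Total N = 6+1+1+1+2+10 = 21, so the proportions are 0.285714, 0.047619, 0.047619, 0.047619, 0.095238, 0.47619 (working shown to 6 dp, full precision carried).
D = 0.285714² + 0.047619² + 0.047619² + 0.047619² + 0.095238² + 0.47619² = 0.081633 + 0.002268 + 0.002268 + 0.002268 + 0.009070 + 0.226757 = 0.324263.
So 1/D = 3.08392, i.e. 3.084 to 3 decimal places.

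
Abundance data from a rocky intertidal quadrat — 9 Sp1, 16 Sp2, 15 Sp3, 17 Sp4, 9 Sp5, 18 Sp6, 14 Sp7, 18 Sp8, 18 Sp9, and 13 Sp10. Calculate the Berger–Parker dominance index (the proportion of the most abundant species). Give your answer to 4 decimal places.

0.1224

Total N = 9+16+15+17+9+18+14+18+18+13 = 147, so the proportions are 0.061224, 0.108844, 0.102041, 0.115646, 0.061224, 0.122449, 0.095238, 0.122449, 0.122449, 0.088435 (working shown to 6 dp, full precision carried).
The largest proportion is 0.122449, i.e. d = 0.1224 to 4 decimal places.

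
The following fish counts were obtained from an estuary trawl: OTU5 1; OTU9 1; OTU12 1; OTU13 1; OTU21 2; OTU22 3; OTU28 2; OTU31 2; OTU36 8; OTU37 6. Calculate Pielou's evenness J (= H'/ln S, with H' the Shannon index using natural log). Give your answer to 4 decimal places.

Total N = 1+1+1+1+2+3+2+2+8+6 = 27, so the proportions are 0.03703704, 0.03703704, 0.03703704, 0.03703704, 0.07407407, 0.11111111, 0.07407407, 0.07407407, 0.2962963, 0.22222222 (working shown to 8 dp, full precision carried).
H' = −Σ pᵢ ln pᵢ = −((-0.12206803) + (-0.12206803) + (-0.12206803) + (-0.12206803) + (-0.19279183) + (-0.24413606) + (-0.19279183) + (-0.19279183) + (-0.36041343) + (-0.33423942)) = 2.00543653.
With S = 10 species, ln S = 2.30258509, so J = 2.00543653/2.30258509 = 0.87095002, i.e. 0.8710 to 4 decimal places.

0.8710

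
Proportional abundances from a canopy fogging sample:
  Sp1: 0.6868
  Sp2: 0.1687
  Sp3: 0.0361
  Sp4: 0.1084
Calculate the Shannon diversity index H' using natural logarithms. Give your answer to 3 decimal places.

0.919

Each pᵢ ln pᵢ term (working shown to 5 dp, full precision carried): 0.6868×(-0.37571)=-0.25804, 0.1687×(-1.77963)=-0.30022, 0.0361×(-3.32146)=-0.11990, 0.1084×(-2.22193)=-0.24086.
Sum = -0.91902, so H' = 0.919.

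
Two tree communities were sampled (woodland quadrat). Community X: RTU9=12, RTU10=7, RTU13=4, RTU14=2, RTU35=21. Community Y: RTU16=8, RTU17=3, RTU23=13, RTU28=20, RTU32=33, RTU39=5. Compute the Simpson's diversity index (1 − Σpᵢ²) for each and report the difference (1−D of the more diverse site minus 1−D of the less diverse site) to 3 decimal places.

Community X: N=46, proportions 0.26087, 0.15217, 0.08696, 0.04348, 0.45652, giving 1−D = 0.69093 (working shown to 5 dp, full precision carried).
Community Y: N=82, proportions 0.09756, 0.03659, 0.15854, 0.2439, 0.40244, 0.06098, giving 1−D = 0.73885.
Difference = |0.69093 − 0.73885| = 0.04792, i.e. 0.048 to 3 decimal places.

0.048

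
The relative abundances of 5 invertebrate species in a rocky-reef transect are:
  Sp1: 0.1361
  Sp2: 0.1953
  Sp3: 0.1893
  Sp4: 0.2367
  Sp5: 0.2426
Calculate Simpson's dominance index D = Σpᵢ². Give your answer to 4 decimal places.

D = 0.1361² + 0.1953² + 0.1893² + 0.2367² + 0.2426² = 0.018523 + 0.038142 + 0.035834 + 0.056027 + 0.058855 = 0.207381 (working shown to 6 dp, full precision carried).
To 4 decimal places, D = 0.2074.

0.2074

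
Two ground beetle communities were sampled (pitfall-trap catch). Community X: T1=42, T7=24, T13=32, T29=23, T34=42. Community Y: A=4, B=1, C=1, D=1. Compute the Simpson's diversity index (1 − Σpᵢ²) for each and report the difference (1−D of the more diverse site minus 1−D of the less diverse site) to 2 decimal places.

0.17

Community X: N=163, proportions 0.25767, 0.14724, 0.19632, 0.1411, 0.25767, giving 1−D = 0.78708 (working shown to 5 dp, full precision carried).
Community Y: N=7, proportions 0.57143, 0.14286, 0.14286, 0.14286, giving 1−D = 0.61224.
Difference = |0.78708 − 0.61224| = 0.17484, i.e. 0.17 to 2 decimal places.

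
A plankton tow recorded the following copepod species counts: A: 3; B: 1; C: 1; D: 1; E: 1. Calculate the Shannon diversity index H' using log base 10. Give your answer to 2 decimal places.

Total N = 3+1+1+1+1 = 7, so the proportions are 0.4286, 0.1429, 0.1429, 0.1429, 0.1429 (working shown to 4 dp, full precision carried).
Each pᵢ log₁₀ pᵢ term: 0.4286×(-0.3680)=-0.1577, 0.1429×(-0.8451)=-0.1207, 0.1429×(-0.8451)=-0.1207, 0.1429×(-0.8451)=-0.1207, 0.1429×(-0.8451)=-0.1207.
Sum = -0.6406, so H' = 0.64.

0.64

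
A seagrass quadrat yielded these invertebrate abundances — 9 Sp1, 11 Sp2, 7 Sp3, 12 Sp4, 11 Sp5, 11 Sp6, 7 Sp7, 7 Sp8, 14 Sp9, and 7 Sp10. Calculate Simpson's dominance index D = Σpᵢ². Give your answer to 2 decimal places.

0.11

Total N = 9+11+7+12+11+11+7+7+14+7 = 96, so the proportions are 0.0938, 0.1146, 0.0729, 0.125, 0.1146, 0.1146, 0.0729, 0.0729, 0.1458, 0.0729 (working shown to 4 dp, full precision carried).
D = 0.0938² + 0.1146² + 0.0729² + 0.125² + 0.1146² + 0.1146² + 0.0729² + 0.0729² + 0.1458² + 0.0729² = 0.0088 + 0.0131 + 0.0053 + 0.0156 + 0.0131 + 0.0131 + 0.0053 + 0.0053 + 0.0213 + 0.0053 = 0.1063.
To 2 decimal places, D = 0.11.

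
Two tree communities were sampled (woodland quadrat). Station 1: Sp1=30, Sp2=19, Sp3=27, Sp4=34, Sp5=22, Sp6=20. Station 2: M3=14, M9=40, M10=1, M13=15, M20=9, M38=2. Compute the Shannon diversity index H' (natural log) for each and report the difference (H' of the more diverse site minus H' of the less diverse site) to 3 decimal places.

0.415

Station 1: N=152, proportions 0.19737, 0.125, 0.17763, 0.22368, 0.14474, 0.13158, giving H' = 1.76874 (working shown to 5 dp, full precision carried).
Station 2: N=81, proportions 0.17284, 0.49383, 0.01235, 0.18519, 0.11111, 0.02469, giving H' = 1.35391.
Difference = |1.76874 − 1.35391| = 0.41483, i.e. 0.415 to 3 decimal places.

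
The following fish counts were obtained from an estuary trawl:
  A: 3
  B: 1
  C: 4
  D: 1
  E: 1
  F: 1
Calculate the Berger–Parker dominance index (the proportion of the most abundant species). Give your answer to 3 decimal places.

Total N = 3+1+4+1+1+1 = 11, so the proportions are 0.27273, 0.09091, 0.36364, 0.09091, 0.09091, 0.09091 (working shown to 5 dp, full precision carried).
The largest proportion is 0.36364, i.e. d = 0.364 to 3 decimal places.

0.364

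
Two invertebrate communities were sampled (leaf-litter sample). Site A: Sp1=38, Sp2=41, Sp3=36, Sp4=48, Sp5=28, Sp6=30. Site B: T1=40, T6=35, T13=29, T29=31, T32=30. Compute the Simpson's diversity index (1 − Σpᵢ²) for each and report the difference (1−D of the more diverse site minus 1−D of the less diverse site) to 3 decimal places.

Site A: N=221, proportions 0.17195, 0.18552, 0.1629, 0.21719, 0.1267, 0.13575, giving 1−D = 0.82783 (working shown to 5 dp, full precision carried).
Site B: N=165, proportions 0.24242, 0.21212, 0.17576, 0.18788, 0.18182, giving 1−D = 0.79699.
Difference = |0.82783 − 0.79699| = 0.03084, i.e. 0.031 to 3 decimal places.

0.031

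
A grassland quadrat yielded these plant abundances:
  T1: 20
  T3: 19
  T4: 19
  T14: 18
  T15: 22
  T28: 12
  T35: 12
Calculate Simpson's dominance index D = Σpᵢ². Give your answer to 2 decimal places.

Total N = 20+19+19+18+22+12+12 = 122, so the proportions are 0.1639, 0.1557, 0.1557, 0.1475, 0.1803, 0.0984, 0.0984 (working shown to 4 dp, full precision carried).
D = 0.1639² + 0.1557² + 0.1557² + 0.1475² + 0.1803² + 0.0984² + 0.0984² = 0.0269 + 0.0243 + 0.0243 + 0.0218 + 0.0325 + 0.0097 + 0.0097 = 0.1490.
To 2 decimal places, D = 0.15.

0.15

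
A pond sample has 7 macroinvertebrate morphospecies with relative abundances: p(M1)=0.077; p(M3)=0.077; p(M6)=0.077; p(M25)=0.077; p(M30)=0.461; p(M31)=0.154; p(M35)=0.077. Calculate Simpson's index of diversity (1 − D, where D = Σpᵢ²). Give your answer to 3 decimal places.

D = 0.077² + 0.077² + 0.077² + 0.077² + 0.461² + 0.154² + 0.077² = 0.00593 + 0.00593 + 0.00593 + 0.00593 + 0.21252 + 0.02372 + 0.00593 = 0.26588 (working shown to 5 dp, full precision carried).
So 1 − D = 0.73412, i.e. 0.734 to 3 decimal places.

0.734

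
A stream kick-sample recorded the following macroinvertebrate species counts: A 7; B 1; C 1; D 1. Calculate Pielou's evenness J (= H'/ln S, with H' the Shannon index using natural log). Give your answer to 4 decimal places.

0.6784

Total N = 7+1+1+1 = 10, so the proportions are 0.7, 0.1, 0.1, 0.1 (working shown to 6 dp, full precision carried).
H' = −Σ pᵢ ln pᵢ = −((-0.249672) + (-0.230259) + (-0.230259) + (-0.230259)) = 0.940448.
With S = 4 species, ln S = 1.386294, so J = 0.940448/1.386294 = 0.678390, i.e. 0.6784 to 4 decimal places.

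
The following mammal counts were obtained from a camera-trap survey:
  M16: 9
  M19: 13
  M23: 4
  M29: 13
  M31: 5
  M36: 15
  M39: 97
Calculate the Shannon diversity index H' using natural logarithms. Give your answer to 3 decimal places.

Total N = 9+13+4+13+5+15+97 = 156, so the proportions are 0.05769, 0.08333, 0.02564, 0.08333, 0.03205, 0.09615, 0.62179 (working shown to 5 dp, full precision carried).
Each pᵢ ln pᵢ term: 0.05769×(-2.85263)=-0.16457, 0.08333×(-2.48491)=-0.20708, 0.02564×(-3.66356)=-0.09394, 0.08333×(-2.48491)=-0.20708, 0.03205×(-3.44042)=-0.11027, 0.09615×(-2.34181)=-0.22517, 0.62179×(-0.47515)=-0.29544.
Sum = -1.30355, so H' = 1.304.

1.304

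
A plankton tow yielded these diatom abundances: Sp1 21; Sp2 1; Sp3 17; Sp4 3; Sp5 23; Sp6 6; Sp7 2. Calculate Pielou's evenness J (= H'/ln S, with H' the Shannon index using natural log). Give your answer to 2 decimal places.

0.80

Total N = 21+1+17+3+23+6+2 = 73, so the proportions are 0.2877, 0.0137, 0.2329, 0.0411, 0.3151, 0.0822, 0.0274 (working shown to 4 dp, full precision carried).
H' = −Σ pᵢ ln pᵢ = −((-0.3584) + (-0.0588) + (-0.3394) + (-0.1312) + (-0.3639) + (-0.2054) + (-0.0986)) = 1.5555.
With S = 7 species, ln S = 1.9459, so J = 1.5555/1.9459 = 0.7994, i.e. 0.80 to 2 decimal places.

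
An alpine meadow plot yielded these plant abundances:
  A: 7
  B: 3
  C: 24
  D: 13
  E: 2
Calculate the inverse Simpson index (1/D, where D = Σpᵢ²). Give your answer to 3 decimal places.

Total N = 7+3+24+13+2 = 49, so the proportions are 0.142857, 0.061224, 0.489796, 0.265306, 0.040816 (working shown to 6 dp, full precision carried).
D = 0.142857² + 0.061224² + 0.489796² + 0.265306² + 0.040816² = 0.020408 + 0.003748 + 0.239900 + 0.070387 + 0.001666 = 0.336110.
So 1/D = 2.97522, i.e. 2.975 to 3 decimal places.

2.975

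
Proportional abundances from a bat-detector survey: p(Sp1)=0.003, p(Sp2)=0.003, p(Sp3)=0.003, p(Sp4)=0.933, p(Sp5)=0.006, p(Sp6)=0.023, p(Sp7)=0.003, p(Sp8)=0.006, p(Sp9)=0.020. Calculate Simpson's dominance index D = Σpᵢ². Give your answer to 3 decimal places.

D = 0.003² + 0.003² + 0.003² + 0.933² + 0.006² + 0.023² + 0.003² + 0.006² + 0.02² = 0.00001 + 0.00001 + 0.00001 + 0.87049 + 0.00004 + 0.00053 + 0.00001 + 0.00004 + 0.00040 = 0.87153 (working shown to 5 dp, full precision carried).
To 3 decimal places, D = 0.872.

0.872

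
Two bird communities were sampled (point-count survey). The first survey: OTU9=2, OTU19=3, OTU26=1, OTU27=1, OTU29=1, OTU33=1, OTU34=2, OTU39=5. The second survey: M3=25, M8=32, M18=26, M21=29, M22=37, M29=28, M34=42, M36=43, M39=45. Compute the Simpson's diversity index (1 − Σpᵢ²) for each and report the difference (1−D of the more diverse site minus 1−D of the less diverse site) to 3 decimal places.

0.063

The first survey: N=16, proportions 0.125, 0.1875, 0.0625, 0.0625, 0.0625, 0.0625, 0.125, 0.3125, giving 1−D = 0.82031 (working shown to 5 dp, full precision carried).
The second survey: N=307, proportions 0.08143, 0.10423, 0.08469, 0.09446, 0.12052, 0.09121, 0.13681, 0.14007, 0.14658, giving 1−D = 0.88374.
Difference = |0.82031 − 0.88374| = 0.06343, i.e. 0.063 to 3 decimal places.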